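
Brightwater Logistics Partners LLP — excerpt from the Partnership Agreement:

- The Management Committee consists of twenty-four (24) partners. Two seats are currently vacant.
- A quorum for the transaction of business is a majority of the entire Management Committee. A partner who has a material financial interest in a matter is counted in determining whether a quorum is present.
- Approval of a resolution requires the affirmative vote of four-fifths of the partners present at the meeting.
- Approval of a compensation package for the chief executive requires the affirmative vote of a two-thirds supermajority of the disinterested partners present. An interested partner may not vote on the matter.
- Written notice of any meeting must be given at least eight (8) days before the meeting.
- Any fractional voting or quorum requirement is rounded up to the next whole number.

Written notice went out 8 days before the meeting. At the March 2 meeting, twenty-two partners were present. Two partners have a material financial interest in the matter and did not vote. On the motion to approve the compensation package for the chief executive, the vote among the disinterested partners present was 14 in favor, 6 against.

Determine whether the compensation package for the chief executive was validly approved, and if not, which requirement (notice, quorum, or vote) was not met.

Notice: 8 days given; 8 required (8 ≥ 8). Satisfied.
Quorum: 22 present (interested partners count toward quorum); quorum is 13. Satisfied.
Vote: the compensation package for the chief executive requires two-thirds of the disinterested partners present (22 − 2 = 20). 2/3 of 20 = 13.33, rounded up to 14, so 14 affirmative votes are needed; 14 voted in favor. Satisfied.

Valid — all requirements satisfied.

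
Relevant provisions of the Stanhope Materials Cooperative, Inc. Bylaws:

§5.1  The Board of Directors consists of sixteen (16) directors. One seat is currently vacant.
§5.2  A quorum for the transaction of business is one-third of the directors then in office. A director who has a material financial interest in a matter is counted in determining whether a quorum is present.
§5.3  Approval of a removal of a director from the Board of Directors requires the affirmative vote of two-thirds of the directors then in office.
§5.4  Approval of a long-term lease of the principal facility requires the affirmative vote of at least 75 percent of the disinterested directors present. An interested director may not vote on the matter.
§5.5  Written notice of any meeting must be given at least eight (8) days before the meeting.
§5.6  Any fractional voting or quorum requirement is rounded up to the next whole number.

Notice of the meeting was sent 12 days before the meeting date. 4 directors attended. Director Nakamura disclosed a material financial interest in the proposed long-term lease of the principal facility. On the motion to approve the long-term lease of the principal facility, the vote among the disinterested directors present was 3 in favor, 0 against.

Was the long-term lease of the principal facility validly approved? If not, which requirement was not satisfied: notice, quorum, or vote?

Invalid — quorum requirement not satisfied.

Notice: 12 days given; 8 required (12 ≥ 8). Satisfied.
Quorum: 4 present (interested directors count toward quorum); quorum is 5. Not satisfied.
Vote: the long-term lease of the principal facility requires three-fourths of the disinterested directors present (4 − 1 = 3). 3/4 of 3 = 2.25, rounded up to 3, so 3 affirmative votes are needed; 3 voted in favor. Satisfied. (Moot — without a quorum no business can be validly transacted.)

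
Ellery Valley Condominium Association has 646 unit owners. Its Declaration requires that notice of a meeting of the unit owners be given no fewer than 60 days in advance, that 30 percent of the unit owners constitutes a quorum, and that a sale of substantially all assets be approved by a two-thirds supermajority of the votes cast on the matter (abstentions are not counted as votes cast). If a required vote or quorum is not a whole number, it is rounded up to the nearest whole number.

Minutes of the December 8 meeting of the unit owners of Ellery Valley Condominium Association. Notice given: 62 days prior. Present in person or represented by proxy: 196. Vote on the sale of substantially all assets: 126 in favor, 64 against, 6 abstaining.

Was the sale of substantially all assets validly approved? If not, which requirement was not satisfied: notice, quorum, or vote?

Invalid — vote requirement not satisfied.

Notice: 62 days given; 60 required. Satisfied.
Quorum: 30% of 646 = 193.80, rounded up to 194; 196 present. Satisfied.
Vote: requires two-thirds of the votes cast (196 − 6 abstaining = 190); 2/3 of 190 = 126.67, rounded up to 127, so 127 needed; 126 in favor. Not satisfied.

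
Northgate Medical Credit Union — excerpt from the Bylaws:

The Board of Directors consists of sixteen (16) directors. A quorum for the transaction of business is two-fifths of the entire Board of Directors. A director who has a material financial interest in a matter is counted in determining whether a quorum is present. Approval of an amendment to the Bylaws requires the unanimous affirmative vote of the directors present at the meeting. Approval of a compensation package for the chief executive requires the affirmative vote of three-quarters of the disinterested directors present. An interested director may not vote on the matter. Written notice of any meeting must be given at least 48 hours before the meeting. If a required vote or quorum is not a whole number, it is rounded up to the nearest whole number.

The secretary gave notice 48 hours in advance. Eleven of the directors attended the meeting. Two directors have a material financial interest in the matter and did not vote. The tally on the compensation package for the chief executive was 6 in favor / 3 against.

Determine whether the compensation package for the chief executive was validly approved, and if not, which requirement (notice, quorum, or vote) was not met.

Notice: 48 hours given; 48 required (48 ≥ 48). Satisfied.
Quorum: 11 present (interested directors count toward quorum); quorum is 7. Satisfied.
Vote: the compensation package for the chief executive requires three-fourths of the disinterested directors present (11 − 2 = 9). 3/4 of 9 = 6.75, rounded up to 7, so 7 affirmative votes are needed; 6 voted in favor. Not satisfied.

Invalid — vote requirement not satisfied.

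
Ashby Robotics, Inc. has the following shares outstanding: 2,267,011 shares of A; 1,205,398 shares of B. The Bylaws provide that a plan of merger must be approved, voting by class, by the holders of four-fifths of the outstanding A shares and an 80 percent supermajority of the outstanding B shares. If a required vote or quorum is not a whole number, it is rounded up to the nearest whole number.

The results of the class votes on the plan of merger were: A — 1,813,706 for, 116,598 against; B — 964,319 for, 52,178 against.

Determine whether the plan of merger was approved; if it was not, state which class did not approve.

A: 4/5 of 2267011 = 1813608.80, rounded up to 1813609; 1,813,609 required, 1,813,706 in favor — approved.
B: 4/5 of 1205398 = 964318.40, rounded up to 964319; 964,319 required, 964,319 in favor — approved.

Approved — every class gave the required vote.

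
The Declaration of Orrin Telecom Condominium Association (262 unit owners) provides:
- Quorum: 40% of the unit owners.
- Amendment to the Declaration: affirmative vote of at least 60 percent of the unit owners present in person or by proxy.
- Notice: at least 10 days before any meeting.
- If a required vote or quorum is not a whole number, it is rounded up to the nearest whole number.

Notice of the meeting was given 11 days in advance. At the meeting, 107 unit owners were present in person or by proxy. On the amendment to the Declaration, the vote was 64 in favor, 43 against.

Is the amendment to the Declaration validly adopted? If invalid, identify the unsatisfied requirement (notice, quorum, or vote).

Invalid — vote requirement not satisfied.

Notice: 11 days given; 10 required. Satisfied.
Quorum: 40% of 262 = 104.80, rounded up to 105; 107 present. Satisfied.
Vote: requires three-fifths of those present (107); 3/5 of 107 = 64.20, rounded up to 65, so 65 needed; 64 in favor. Not satisfied.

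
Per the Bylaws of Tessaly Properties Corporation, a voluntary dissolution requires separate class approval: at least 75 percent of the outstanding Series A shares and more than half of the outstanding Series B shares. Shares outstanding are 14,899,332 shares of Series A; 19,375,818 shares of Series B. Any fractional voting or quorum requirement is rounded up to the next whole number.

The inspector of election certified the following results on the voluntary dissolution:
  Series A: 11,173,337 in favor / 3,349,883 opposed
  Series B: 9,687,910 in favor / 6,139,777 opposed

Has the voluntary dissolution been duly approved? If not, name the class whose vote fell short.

Not approved — the Series A shares did not give the required vote.

Series A: 3/4 of 14899332 = 11174499; 11,174,499 required, 11,173,337 in favor — not approved.
Series B: a majority of 19375818 is 9687910; 9,687,910 required, 9,687,910 in favor — approved.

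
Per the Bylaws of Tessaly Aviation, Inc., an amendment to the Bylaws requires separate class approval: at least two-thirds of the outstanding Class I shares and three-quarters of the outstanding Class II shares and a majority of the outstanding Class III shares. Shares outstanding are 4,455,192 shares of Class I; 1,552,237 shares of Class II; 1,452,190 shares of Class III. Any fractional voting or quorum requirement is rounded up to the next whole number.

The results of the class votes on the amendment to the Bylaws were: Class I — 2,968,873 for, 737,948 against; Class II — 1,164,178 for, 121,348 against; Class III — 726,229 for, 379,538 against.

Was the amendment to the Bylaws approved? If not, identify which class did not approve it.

Not approved — the Class I shares did not give the required vote.

Class I: 2/3 of 4455192 = 2970128; 2,970,128 required, 2,968,873 in favor — not approved.
Class II: 3/4 of 1552237 = 1164177.75, rounded up to 1164178; 1,164,178 required, 1,164,178 in favor — approved.
Class III: a majority of 1452190 is 726096; 726,096 required, 726,229 in favor — approved.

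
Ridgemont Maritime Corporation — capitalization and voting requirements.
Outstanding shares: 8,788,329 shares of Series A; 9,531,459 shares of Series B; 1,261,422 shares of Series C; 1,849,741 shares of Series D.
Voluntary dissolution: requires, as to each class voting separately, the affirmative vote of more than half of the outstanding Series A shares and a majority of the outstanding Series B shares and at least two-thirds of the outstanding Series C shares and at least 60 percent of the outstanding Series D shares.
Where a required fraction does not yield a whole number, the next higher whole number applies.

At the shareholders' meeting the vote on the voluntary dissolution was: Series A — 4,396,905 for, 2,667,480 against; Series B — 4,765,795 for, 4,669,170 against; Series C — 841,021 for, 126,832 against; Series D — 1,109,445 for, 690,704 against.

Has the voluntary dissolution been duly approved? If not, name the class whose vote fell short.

Not approved — the Series D shares did not give the required vote.

Series A: a majority of 8788329 is 4394165; 4,394,165 required, 4,396,905 in favor — approved.
Series B: a majority of 9531459 is 4765730; 4,765,730 required, 4,765,795 in favor — approved.
Series C: 2/3 of 1261422 = 840948; 840,948 required, 841,021 in favor — approved.
Series D: 3/5 of 1849741 = 1109844.60, rounded up to 1109845; 1,109,845 required, 1,109,445 in favor — not approved.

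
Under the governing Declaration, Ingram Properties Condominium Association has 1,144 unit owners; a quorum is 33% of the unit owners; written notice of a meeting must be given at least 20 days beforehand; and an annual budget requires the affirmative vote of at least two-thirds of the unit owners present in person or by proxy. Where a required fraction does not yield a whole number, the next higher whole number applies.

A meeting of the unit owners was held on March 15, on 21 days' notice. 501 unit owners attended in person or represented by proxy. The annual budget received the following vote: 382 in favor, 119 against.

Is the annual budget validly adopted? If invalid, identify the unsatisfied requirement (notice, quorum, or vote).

Valid — all requirements satisfied.

Notice: 21 days given; 20 required. Satisfied.
Quorum: 33% of 1,144 = 377.52, rounded up to 378; 501 present. Satisfied.
Vote: requires two-thirds of those present (501); 2/3 of 501 = 334, so 334 needed; 382 in favor. Satisfied.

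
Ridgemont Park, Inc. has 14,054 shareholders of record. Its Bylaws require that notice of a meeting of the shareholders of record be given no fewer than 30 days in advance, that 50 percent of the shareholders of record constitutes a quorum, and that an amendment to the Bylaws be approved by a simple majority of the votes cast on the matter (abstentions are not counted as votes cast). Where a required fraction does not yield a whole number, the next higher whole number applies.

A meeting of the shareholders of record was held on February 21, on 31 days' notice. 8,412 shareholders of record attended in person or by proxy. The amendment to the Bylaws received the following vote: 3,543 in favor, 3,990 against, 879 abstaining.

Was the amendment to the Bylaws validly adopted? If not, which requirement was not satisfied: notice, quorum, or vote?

Invalid — vote requirement not satisfied.

Notice: 31 days given; 30 required. Satisfied.
Quorum: 50% of 14,054 = 7,027; 8,412 present. Satisfied.
Vote: requires a majority of the votes cast (8,412 − 879 abstaining = 7,533); a majority of 7533 is 3767, so 3,767 needed; 3,543 in favor. Not satisfied.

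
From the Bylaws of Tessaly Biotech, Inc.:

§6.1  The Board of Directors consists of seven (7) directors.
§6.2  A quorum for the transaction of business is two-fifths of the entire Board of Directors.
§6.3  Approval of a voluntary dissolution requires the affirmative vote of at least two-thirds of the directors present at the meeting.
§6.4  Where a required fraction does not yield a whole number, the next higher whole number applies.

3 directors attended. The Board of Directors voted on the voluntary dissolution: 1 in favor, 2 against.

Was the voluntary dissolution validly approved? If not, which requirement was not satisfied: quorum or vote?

Quorum: 3 present; quorum is 3. Satisfied.
Vote: the voluntary dissolution requires two-thirds of the directors present (3). 2/3 of 3 = 2, so 2 affirmative votes are needed; 1 voted in favor. Not satisfied.

Invalid — vote requirement not satisfied.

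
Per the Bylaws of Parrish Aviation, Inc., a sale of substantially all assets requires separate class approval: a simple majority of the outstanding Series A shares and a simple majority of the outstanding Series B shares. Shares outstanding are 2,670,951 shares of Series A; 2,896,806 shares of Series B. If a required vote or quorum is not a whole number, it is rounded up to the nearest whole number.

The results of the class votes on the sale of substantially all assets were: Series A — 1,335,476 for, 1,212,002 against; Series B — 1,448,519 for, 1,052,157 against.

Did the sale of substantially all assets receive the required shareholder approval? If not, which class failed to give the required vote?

Series A: a majority of 2670951 is 1335476; 1,335,476 required, 1,335,476 in favor — approved.
Series B: a majority of 2896806 is 1448404; 1,448,404 required, 1,448,519 in favor — approved.

Approved — every class gave the required vote.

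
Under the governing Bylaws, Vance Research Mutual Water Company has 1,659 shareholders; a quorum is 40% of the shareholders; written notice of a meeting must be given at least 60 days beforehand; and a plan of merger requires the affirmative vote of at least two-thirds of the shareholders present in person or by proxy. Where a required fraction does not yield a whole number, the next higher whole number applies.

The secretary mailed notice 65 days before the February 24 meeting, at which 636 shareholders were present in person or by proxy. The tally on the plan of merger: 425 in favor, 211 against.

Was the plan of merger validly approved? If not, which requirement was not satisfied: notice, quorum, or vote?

Notice: 65 days given; 60 required. Satisfied.
Quorum: 40% of 1,659 = 663.60, rounded up to 664; 636 present. Not satisfied.
Vote: requires two-thirds of those present (636); 2/3 of 636 = 424, so 424 needed; 425 in favor. Satisfied.

Invalid — quorum requirement not satisfied.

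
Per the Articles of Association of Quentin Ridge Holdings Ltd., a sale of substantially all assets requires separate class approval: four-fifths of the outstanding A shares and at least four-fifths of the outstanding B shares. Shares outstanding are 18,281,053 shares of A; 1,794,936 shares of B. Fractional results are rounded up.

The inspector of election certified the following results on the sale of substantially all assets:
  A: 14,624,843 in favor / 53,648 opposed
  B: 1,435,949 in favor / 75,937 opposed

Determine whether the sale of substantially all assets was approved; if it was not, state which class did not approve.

A: 4/5 of 18281053 = 14624842.40, rounded up to 14624843; 14,624,843 required, 14,624,843 in favor — approved.
B: 4/5 of 1794936 = 1435948.80, rounded up to 1435949; 1,435,949 required, 1,435,949 in favor — approved.

Approved — every class gave the required vote.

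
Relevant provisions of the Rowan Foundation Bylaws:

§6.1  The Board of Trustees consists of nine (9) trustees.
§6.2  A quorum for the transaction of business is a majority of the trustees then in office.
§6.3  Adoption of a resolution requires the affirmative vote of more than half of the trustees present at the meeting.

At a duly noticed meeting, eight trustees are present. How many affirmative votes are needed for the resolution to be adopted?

The resolution requires a majority of the trustees present (8).
A majority of 8 is 5.

5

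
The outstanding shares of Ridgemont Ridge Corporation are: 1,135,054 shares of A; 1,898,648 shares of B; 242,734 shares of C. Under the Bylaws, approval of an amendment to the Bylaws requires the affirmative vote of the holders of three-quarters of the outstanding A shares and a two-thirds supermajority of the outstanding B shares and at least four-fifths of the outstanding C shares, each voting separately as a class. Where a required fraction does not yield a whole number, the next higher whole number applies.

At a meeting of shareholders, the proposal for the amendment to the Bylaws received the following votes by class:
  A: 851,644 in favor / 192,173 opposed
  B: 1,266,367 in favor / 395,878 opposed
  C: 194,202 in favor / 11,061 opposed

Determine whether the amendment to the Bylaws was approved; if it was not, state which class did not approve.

A: 3/4 of 1135054 = 851290.50, rounded up to 851291; 851,291 required, 851,644 in favor — approved.
B: 2/3 of 1898648 = 1265765.33, rounded up to 1265766; 1,265,766 required, 1,266,367 in favor — approved.
C: 4/5 of 242734 = 194187.20, rounded up to 194188; 194,188 required, 194,202 in favor — approved.

Approved — every class gave the required vote.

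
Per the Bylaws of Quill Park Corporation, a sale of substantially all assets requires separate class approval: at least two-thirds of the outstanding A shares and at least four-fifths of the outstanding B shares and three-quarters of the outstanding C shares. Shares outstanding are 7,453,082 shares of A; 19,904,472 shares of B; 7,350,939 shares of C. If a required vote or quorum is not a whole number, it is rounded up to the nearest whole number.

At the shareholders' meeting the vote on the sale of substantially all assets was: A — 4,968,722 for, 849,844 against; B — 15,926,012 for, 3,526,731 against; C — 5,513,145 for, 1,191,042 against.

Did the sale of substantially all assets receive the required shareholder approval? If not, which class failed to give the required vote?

Not approved — the C shares did not give the required vote.

A: 2/3 of 7453082 = 4968721.33, rounded up to 4968722; 4,968,722 required, 4,968,722 in favor — approved.
B: 4/5 of 19904472 = 15923577.60, rounded up to 15923578; 15,923,578 required, 15,926,012 in favor — approved.
C: 3/4 of 7350939 = 5513204.25, rounded up to 5513205; 5,513,205 required, 5,513,145 in favor — not approved.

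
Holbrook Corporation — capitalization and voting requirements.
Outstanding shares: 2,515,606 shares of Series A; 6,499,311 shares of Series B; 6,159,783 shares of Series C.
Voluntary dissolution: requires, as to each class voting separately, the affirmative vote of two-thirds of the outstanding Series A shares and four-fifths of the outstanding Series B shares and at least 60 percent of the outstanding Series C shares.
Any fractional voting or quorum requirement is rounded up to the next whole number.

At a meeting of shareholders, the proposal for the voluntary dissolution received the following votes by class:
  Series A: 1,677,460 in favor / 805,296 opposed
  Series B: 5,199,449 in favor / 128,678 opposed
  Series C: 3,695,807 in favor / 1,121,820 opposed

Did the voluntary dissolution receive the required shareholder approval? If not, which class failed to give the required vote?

Not approved — the Series C shares did not give the required vote.

Series A: 2/3 of 2515606 = 1677070.67, rounded up to 1677071; 1,677,071 required, 1,677,460 in favor — approved.
Series B: 4/5 of 6499311 = 5199448.80, rounded up to 5199449; 5,199,449 required, 5,199,449 in favor — approved.
Series C: 3/5 of 6159783 = 3695869.80, rounded up to 3695870; 3,695,870 required, 3,695,807 in favor — not approved.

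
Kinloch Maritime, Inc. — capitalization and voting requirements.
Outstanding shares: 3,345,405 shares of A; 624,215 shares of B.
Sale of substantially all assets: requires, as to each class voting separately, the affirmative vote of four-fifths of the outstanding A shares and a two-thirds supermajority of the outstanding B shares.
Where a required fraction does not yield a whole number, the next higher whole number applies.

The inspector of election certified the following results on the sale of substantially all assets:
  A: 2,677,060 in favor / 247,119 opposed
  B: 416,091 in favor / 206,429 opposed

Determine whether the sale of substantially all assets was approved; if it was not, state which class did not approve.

Not approved — the B shares did not give the required vote.

A: 4/5 of 3345405 = 2676324; 2,676,324 required, 2,677,060 in favor — approved.
B: 2/3 of 624215 = 416143.33, rounded up to 416144; 416,144 required, 416,091 in favor — not approved.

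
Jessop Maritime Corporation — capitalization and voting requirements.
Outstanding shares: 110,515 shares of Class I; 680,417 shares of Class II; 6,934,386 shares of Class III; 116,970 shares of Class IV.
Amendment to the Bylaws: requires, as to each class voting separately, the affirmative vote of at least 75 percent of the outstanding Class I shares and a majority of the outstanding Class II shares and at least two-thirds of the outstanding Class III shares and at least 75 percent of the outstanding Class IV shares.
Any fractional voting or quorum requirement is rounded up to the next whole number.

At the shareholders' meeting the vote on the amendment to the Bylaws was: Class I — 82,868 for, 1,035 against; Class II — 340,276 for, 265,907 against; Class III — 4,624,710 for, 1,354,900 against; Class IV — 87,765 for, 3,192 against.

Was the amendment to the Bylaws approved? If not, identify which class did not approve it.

Class I: 3/4 of 110515 = 82886.25, rounded up to 82887; 82,887 required, 82,868 in favor — not approved.
Class II: a majority of 680417 is 340209; 340,209 required, 340,276 in favor — approved.
Class III: 2/3 of 6934386 = 4622924; 4,622,924 required, 4,624,710 in favor — approved.
Class IV: 3/4 of 116970 = 87727.50, rounded up to 87728; 87,728 required, 87,765 in favor — approved.

Not approved — the Class I shares did not give the required vote.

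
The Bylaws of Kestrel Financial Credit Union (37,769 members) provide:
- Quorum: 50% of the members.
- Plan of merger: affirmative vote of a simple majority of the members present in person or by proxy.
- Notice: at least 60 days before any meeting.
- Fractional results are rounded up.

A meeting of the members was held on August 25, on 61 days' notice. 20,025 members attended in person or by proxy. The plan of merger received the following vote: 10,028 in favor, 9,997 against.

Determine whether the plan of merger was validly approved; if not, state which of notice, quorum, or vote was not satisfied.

Notice: 61 days given; 60 required. Satisfied.
Quorum: 50% of 37,769 = 18,884.50, rounded up to 18,885; 20,025 present. Satisfied.
Vote: requires a majority of those present (20,025); a majority of 20025 is 10013, so 10,013 needed; 10,028 in favor. Satisfied.

Valid — all requirements satisfied.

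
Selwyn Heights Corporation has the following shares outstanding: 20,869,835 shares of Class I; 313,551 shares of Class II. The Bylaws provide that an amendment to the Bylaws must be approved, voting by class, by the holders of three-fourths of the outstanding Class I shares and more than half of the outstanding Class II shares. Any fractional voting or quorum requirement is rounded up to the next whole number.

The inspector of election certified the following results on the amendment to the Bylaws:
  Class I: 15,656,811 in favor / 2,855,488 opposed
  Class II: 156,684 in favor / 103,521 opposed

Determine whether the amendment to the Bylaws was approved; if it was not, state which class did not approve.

Class I: 3/4 of 20869835 = 15652376.25, rounded up to 15652377; 15,652,377 required, 15,656,811 in favor — approved.
Class II: a majority of 313551 is 156776; 156,776 required, 156,684 in favor — not approved.

Not approved — the Class II shares did not give the required vote.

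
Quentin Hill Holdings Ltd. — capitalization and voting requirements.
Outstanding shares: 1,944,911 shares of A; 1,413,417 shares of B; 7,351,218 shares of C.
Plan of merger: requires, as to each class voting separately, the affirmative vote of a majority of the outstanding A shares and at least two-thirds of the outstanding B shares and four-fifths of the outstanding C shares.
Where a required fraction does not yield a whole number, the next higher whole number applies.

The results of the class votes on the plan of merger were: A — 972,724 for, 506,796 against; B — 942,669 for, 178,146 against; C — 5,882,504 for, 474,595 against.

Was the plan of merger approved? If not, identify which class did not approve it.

A: a majority of 1944911 is 972456; 972,456 required, 972,724 in favor — approved.
B: 2/3 of 1413417 = 942278; 942,278 required, 942,669 in favor — approved.
C: 4/5 of 7351218 = 5880974.40, rounded up to 5880975; 5,880,975 required, 5,882,504 in favor — approved.

Approved — every class gave the required vote.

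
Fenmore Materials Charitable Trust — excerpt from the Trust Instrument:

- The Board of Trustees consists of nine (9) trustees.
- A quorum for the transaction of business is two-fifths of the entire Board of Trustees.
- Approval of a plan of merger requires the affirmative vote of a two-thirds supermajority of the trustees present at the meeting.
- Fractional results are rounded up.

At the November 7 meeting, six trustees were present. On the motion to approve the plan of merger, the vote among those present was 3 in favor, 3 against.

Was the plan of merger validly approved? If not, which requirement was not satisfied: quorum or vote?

Invalid — vote requirement not satisfied.

Quorum: 6 present; quorum is 4. Satisfied.
Vote: the plan of merger requires two-thirds of the trustees present (6). 2/3 of 6 = 4, so 4 affirmative votes are needed; 3 voted in favor. Not satisfied.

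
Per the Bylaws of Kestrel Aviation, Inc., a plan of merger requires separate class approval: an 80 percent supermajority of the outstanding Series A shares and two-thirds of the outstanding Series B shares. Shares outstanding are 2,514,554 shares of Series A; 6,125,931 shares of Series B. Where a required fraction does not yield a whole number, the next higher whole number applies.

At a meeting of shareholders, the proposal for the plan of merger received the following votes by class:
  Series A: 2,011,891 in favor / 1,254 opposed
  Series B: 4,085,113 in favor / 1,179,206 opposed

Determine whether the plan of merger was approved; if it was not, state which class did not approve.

Series A: 4/5 of 2514554 = 2011643.20, rounded up to 2011644; 2,011,644 required, 2,011,891 in favor — approved.
Series B: 2/3 of 6125931 = 4083954; 4,083,954 required, 4,085,113 in favor — approved.

Approved — every class gave the required vote.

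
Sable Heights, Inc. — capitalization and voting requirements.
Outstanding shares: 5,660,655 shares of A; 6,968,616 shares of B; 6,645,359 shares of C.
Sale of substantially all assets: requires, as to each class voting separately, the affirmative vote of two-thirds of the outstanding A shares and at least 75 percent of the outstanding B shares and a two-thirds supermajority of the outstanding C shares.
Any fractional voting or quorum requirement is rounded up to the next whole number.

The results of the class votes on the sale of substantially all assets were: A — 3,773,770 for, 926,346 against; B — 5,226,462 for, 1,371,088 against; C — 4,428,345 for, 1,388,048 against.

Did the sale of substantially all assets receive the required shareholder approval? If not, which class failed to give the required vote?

Not approved — the C shares did not give the required vote.

A: 2/3 of 5660655 = 3773770; 3,773,770 required, 3,773,770 in favor — approved.
B: 3/4 of 6968616 = 5226462; 5,226,462 required, 5,226,462 in favor — approved.
C: 2/3 of 6645359 = 4430239.33, rounded up to 4430240; 4,430,240 required, 4,428,345 in favor — not approved.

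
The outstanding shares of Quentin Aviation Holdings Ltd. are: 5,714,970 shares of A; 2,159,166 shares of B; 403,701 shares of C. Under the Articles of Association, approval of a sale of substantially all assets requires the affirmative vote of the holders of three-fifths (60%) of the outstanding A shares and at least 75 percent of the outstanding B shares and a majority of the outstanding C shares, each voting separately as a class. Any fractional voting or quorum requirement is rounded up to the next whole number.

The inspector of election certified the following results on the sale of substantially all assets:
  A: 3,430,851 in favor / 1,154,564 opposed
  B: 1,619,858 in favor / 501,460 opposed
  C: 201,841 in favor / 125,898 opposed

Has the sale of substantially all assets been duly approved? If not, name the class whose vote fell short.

A: 3/5 of 5714970 = 3428982; 3,428,982 required, 3,430,851 in favor — approved.
B: 3/4 of 2159166 = 1619374.50, rounded up to 1619375; 1,619,375 required, 1,619,858 in favor — approved.
C: a majority of 403701 is 201851; 201,851 required, 201,841 in favor — not approved.

Not approved — the C shares did not give the required vote.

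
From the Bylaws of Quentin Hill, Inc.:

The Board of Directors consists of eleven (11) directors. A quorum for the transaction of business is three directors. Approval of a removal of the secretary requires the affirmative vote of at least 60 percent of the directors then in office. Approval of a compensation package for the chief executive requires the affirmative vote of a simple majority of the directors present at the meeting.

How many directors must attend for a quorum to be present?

The quorum is fixed at 3.

3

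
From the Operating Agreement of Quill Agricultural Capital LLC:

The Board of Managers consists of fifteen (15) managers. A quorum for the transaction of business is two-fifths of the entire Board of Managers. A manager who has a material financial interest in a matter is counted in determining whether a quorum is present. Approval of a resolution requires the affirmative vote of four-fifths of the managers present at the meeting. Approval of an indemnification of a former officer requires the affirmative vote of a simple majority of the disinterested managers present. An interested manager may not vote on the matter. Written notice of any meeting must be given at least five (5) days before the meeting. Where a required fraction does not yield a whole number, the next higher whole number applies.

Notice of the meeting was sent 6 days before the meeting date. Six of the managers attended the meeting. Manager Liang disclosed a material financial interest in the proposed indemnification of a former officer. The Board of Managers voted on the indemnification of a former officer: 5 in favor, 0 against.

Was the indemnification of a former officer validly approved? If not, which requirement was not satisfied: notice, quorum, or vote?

Notice: 6 days given; 5 required (6 ≥ 5). Satisfied.
Quorum: 6 present (interested managers count toward quorum); quorum is 6. Satisfied.
Vote: the indemnification of a former officer requires a majority of the disinterested managers present (6 − 1 = 5). A majority of 5 is 3, so 3 affirmative votes are needed; 5 voted in favor. Satisfied.

Valid — all requirements satisfied.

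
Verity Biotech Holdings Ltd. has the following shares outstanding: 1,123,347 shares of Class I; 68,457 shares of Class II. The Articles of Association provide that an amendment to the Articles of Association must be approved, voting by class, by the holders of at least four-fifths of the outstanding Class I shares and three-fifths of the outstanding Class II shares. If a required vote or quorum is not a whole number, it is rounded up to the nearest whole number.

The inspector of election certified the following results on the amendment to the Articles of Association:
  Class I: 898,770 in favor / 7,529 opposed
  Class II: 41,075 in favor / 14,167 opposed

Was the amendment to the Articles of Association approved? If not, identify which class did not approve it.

Approved — every class gave the required vote.

Class I: 4/5 of 1123347 = 898677.60, rounded up to 898678; 898,678 required, 898,770 in favor — approved.
Class II: 3/5 of 68457 = 41074.20, rounded up to 41075; 41,075 required, 41,075 in favor — approved.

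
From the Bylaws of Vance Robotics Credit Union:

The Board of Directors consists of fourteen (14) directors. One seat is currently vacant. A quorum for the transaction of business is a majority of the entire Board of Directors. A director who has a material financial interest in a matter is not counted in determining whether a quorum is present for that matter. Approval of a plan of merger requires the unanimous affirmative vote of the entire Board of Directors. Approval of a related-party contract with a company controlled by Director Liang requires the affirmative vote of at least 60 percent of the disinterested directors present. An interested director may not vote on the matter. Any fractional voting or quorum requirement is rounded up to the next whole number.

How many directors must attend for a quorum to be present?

A majority of 14 is 8.

8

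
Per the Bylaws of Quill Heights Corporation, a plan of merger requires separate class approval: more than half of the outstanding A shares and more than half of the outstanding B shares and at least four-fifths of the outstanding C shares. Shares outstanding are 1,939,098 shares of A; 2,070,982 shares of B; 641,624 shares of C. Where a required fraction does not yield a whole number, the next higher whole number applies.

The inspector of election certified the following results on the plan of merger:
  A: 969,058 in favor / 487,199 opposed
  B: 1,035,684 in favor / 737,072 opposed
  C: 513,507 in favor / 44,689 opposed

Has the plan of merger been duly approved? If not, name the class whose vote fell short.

A: a majority of 1939098 is 969550; 969,550 required, 969,058 in favor — not approved.
B: a majority of 2070982 is 1035492; 1,035,492 required, 1,035,684 in favor — approved.
C: 4/5 of 641624 = 513299.20, rounded up to 513300; 513,300 required, 513,507 in favor — approved.

Not approved — the A shares did not give the required vote.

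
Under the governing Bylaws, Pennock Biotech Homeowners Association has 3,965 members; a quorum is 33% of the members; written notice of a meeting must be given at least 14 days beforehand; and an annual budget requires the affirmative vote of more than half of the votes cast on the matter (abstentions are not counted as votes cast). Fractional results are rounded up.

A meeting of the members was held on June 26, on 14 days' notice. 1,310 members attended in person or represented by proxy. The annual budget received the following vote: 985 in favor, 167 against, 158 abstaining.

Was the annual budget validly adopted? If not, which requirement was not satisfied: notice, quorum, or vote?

Valid — all requirements satisfied.

Notice: 14 days given; 14 required. Satisfied.
Quorum: 33% of 3,965 = 1,308.45, rounded up to 1,309; 1,310 present. Satisfied.
Vote: requires a majority of the votes cast (1,310 − 158 abstaining = 1,152); a majority of 1152 is 577, so 577 needed; 985 in favor. Satisfied.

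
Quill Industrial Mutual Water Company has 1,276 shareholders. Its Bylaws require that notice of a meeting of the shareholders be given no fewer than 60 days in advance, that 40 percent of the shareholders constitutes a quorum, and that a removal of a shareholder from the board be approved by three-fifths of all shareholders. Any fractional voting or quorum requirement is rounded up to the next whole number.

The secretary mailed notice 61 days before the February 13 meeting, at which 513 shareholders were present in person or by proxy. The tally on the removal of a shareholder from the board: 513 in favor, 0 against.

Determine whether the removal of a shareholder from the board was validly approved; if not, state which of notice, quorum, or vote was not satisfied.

Notice: 61 days given; 60 required. Satisfied.
Quorum: 40% of 1,276 = 510.40, rounded up to 511; 513 present. Satisfied.
Vote: requires three-fifths of all shareholders (1,276); 3/5 of 1276 = 765.60, rounded up to 766, so 766 needed; 513 in favor. Not satisfied.

Invalid — vote requirement not satisfied.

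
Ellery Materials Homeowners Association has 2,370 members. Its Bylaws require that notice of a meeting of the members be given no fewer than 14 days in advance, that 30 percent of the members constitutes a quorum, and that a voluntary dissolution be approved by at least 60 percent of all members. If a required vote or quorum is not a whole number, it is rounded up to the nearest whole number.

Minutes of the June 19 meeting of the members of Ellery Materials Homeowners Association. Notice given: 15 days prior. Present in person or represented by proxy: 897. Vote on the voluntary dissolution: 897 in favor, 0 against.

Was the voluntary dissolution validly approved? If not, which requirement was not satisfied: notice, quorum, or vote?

Invalid — vote requirement not satisfied.

Notice: 15 days given; 14 required. Satisfied.
Quorum: 30% of 2,370 = 711; 897 present. Satisfied.
Vote: requires three-fifths of all members (2,370); 3/5 of 2370 = 1422, so 1,422 needed; 897 in favor. Not satisfied.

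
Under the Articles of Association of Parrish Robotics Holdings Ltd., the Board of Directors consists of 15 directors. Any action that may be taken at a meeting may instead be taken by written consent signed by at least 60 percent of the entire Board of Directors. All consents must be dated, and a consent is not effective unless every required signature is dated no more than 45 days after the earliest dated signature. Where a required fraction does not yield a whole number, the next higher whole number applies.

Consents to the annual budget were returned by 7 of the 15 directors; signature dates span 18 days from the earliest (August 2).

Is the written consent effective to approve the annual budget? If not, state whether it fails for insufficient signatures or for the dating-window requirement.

Signatures required: at least 60 percent of 15 — 3/5 of 15 = 9, so 9 needed; 7 signed. Insufficient.
Dating window: the latest signature is 18 days after the earliest; the limit is 45 days. Within the window.

Not effective — insufficient signatures.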